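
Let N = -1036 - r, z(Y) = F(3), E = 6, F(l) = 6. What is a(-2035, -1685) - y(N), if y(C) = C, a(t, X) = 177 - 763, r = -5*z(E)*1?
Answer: 420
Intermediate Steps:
z(Y) = 6
r = -30 (r = -5*6*1 = -30*1 = -30)
a(t, X) = -586
N = -1006 (N = -1036 - 1*(-30) = -1036 + 30 = -1006)
a(-2035, -1685) - y(N) = -586 - 1*(-1006) = -586 + 1006 = 420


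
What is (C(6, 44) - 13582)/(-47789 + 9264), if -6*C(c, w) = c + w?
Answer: 40771/115575 ≈ 0.35277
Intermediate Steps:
C(c, w) = -c/6 - w/6 (C(c, w) = -(c + w)/6 = -c/6 - w/6)
(C(6, 44) - 13582)/(-47789 + 9264) = ((-⅙*6 - ⅙*44) - 13582)/(-47789 + 9264) = ((-1 - 22/3) - 13582)/(-38525) = (-25/3 - 13582)*(-1/38525) = -40771/3*(-1/38525) = 40771/115575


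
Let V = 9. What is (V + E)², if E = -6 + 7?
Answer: 100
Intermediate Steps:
E = 1
(V + E)² = (9 + 1)² = 10² = 100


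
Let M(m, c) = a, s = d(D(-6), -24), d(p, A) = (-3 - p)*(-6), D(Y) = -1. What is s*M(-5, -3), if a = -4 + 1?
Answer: -36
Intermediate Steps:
d(p, A) = 18 + 6*p
a = -3
s = 12 (s = 18 + 6*(-1) = 18 - 6 = 12)
M(m, c) = -3
s*M(-5, -3) = 12*(-3) = -36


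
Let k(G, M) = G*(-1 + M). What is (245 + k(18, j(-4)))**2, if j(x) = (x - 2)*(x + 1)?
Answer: 303601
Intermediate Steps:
j(x) = (1 + x)*(-2 + x) (j(x) = (-2 + x)*(1 + x) = (1 + x)*(-2 + x))
(245 + k(18, j(-4)))**2 = (245 + 18*(-1 + (-2 + (-4)**2 - 1*(-4))))**2 = (245 + 18*(-1 + (-2 + 16 + 4)))**2 = (245 + 18*(-1 + 18))**2 = (245 + 18*17)**2 = (245 + 306)**2 = 551**2 = 303601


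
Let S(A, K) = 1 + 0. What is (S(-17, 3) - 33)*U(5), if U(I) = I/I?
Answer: -32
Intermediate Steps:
S(A, K) = 1
U(I) = 1
(S(-17, 3) - 33)*U(5) = (1 - 33)*1 = -32*1 = -32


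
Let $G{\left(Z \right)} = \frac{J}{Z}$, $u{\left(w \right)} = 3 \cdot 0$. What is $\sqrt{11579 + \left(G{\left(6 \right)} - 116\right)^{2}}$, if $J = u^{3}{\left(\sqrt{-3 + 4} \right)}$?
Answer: $\sqrt{25035} \approx 158.22$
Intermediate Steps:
$u{\left(w \right)} = 0$
$J = 0$ ($J = 0^{3} = 0$)
$G{\left(Z \right)} = 0$ ($G{\left(Z \right)} = \frac{0}{Z} = 0$)
$\sqrt{11579 + \left(G{\left(6 \right)} - 116\right)^{2}} = \sqrt{11579 + \left(0 - 116\right)^{2}} = \sqrt{11579 + \left(-116\right)^{2}} = \sqrt{11579 + 13456} = \sqrt{25035}$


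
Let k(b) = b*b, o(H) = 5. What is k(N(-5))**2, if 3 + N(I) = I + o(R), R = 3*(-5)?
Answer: 81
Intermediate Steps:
R = -15
N(I) = 2 + I (N(I) = -3 + (I + 5) = -3 + (5 + I) = 2 + I)
k(b) = b**2
k(N(-5))**2 = ((2 - 5)**2)**2 = ((-3)**2)**2 = 9**2 = 81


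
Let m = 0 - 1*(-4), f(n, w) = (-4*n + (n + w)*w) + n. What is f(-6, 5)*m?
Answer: 52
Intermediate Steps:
f(n, w) = -3*n + w*(n + w) (f(n, w) = (-4*n + w*(n + w)) + n = -3*n + w*(n + w))
m = 4 (m = 0 + 4 = 4)
f(-6, 5)*m = (5**2 - 3*(-6) - 6*5)*4 = (25 + 18 - 30)*4 = 13*4 = 52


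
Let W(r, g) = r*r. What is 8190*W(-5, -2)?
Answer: 204750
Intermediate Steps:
W(r, g) = r²
8190*W(-5, -2) = 8190*(-5)² = 8190*25 = 204750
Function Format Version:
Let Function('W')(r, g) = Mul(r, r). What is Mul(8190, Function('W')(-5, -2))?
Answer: 204750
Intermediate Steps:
Function('W')(r, g) = Pow(r, 2)
Mul(8190, Function('W')(-5, -2)) = Mul(8190, Pow(-5, 2)) = Mul(8190, 25) = 204750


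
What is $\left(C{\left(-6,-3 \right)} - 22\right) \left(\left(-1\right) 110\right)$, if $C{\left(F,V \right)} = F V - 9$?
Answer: $1430$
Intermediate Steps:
$C{\left(F,V \right)} = -9 + F V$
$\left(C{\left(-6,-3 \right)} - 22\right) \left(\left(-1\right) 110\right) = \left(\left(-9 - -18\right) - 22\right) \left(\left(-1\right) 110\right) = \left(\left(-9 + 18\right) - 22\right) \left(-110\right) = \left(9 - 22\right) \left(-110\right) = \left(-13\right) \left(-110\right) = 1430$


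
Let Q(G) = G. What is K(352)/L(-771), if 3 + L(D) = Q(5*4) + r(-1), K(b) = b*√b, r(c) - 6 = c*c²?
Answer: 64*√22 ≈ 300.19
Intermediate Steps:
r(c) = 6 + c³ (r(c) = 6 + c*c² = 6 + c³)
K(b) = b^(3/2)
L(D) = 22 (L(D) = -3 + (5*4 + (6 + (-1)³)) = -3 + (20 + (6 - 1)) = -3 + (20 + 5) = -3 + 25 = 22)
K(352)/L(-771) = 352^(3/2)/22 = (1408*√22)*(1/22) = 64*√22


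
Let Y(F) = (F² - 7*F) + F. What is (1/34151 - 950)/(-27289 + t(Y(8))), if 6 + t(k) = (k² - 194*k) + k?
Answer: 32443449/1028867177 ≈ 0.031533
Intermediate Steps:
Y(F) = F² - 6*F
t(k) = -6 + k² - 193*k (t(k) = -6 + ((k² - 194*k) + k) = -6 + (k² - 193*k) = -6 + k² - 193*k)
(1/34151 - 950)/(-27289 + t(Y(8))) = (1/34151 - 950)/(-27289 + (-6 + (8*(-6 + 8))² - 1544*(-6 + 8))) = (1/34151 - 950)/(-27289 + (-6 + (8*2)² - 1544*2)) = -32443449/(34151*(-27289 + (-6 + 16² - 193*16))) = -32443449/(34151*(-27289 + (-6 + 256 - 3088))) = -32443449/(34151*(-27289 - 2838)) = -32443449/34151/(-30127) = -32443449/34151*(-1/30127) = 32443449/1028867177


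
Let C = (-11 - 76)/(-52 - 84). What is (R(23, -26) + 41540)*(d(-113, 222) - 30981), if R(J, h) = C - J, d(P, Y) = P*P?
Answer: -25708054647/34 ≈ -7.5612e+8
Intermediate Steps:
d(P, Y) = P²
C = 87/136 (C = -87/(-136) = -87*(-1/136) = 87/136 ≈ 0.63971)
R(J, h) = 87/136 - J
(R(23, -26) + 41540)*(d(-113, 222) - 30981) = ((87/136 - 1*23) + 41540)*((-113)² - 30981) = ((87/136 - 23) + 41540)*(12769 - 30981) = (-3041/136 + 41540)*(-18212) = (5646399/136)*(-18212) = -25708054647/34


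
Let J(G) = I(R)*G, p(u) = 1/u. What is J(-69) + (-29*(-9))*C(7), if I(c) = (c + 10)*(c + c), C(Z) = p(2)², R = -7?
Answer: 11853/4 ≈ 2963.3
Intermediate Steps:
C(Z) = ¼ (C(Z) = (1/2)² = (½)² = ¼)
I(c) = 2*c*(10 + c) (I(c) = (10 + c)*(2*c) = 2*c*(10 + c))
J(G) = -42*G (J(G) = (2*(-7)*(10 - 7))*G = (2*(-7)*3)*G = -42*G)
J(-69) + (-29*(-9))*C(7) = -42*(-69) - 29*(-9)*(¼) = 2898 + 261*(¼) = 2898 + 261/4 = 11853/4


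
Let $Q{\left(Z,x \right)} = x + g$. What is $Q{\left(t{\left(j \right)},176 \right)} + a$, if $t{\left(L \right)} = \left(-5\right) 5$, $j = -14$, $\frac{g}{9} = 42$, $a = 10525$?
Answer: $11079$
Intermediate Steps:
$g = 378$ ($g = 9 \cdot 42 = 378$)
$t{\left(L \right)} = -25$
$Q{\left(Z,x \right)} = 378 + x$ ($Q{\left(Z,x \right)} = x + 378 = 378 + x$)
$Q{\left(t{\left(j \right)},176 \right)} + a = \left(378 + 176\right) + 10525 = 554 + 10525 = 11079$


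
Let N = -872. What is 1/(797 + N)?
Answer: -1/75 ≈ -0.013333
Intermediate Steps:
1/(797 + N) = 1/(797 - 872) = 1/(-75) = -1/75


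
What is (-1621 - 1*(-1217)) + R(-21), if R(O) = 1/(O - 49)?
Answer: -28281/70 ≈ -404.01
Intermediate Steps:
R(O) = 1/(-49 + O)
(-1621 - 1*(-1217)) + R(-21) = (-1621 - 1*(-1217)) + 1/(-49 - 21) = (-1621 + 1217) + 1/(-70) = -404 - 1/70 = -28281/70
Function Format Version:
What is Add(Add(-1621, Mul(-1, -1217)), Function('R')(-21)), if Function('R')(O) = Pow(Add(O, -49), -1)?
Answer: Rational(-28281, 70) ≈ -404.01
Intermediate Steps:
Function('R')(O) = Pow(Add(-49, O), -1)
Add(Add(-1621, Mul(-1, -1217)), Function('R')(-21)) = Add(Add(-1621, Mul(-1, -1217)), Pow(Add(-49, -21), -1)) = Add(Add(-1621, 1217), Pow(-70, -1)) = Add(-404, Rational(-1, 70)) = Rational(-28281, 70)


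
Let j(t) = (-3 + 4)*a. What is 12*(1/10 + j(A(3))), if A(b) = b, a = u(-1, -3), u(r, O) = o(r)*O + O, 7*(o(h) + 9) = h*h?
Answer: 9942/35 ≈ 284.06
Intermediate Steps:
o(h) = -9 + h**2/7 (o(h) = -9 + (h*h)/7 = -9 + h**2/7)
u(r, O) = O + O*(-9 + r**2/7) (u(r, O) = (-9 + r**2/7)*O + O = O*(-9 + r**2/7) + O = O + O*(-9 + r**2/7))
a = 165/7 (a = (1/7)*(-3)*(-56 + (-1)**2) = (1/7)*(-3)*(-56 + 1) = (1/7)*(-3)*(-55) = 165/7 ≈ 23.571)
j(t) = 165/7 (j(t) = (-3 + 4)*(165/7) = 1*(165/7) = 165/7)
12*(1/10 + j(A(3))) = 12*(1/10 + 165/7) = 12*(1657/70) = 9942/35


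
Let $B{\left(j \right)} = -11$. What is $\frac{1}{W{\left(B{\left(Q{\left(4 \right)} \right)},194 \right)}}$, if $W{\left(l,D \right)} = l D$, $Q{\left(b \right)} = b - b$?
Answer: $- \frac{1}{2134} \approx -0.0004686$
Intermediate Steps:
$Q{\left(b \right)} = 0$
$W{\left(l,D \right)} = D l$
$\frac{1}{W{\left(B{\left(Q{\left(4 \right)} \right)},194 \right)}} = \frac{1}{194 \left(-11\right)} = \frac{1}{-2134} = - \frac{1}{2134}$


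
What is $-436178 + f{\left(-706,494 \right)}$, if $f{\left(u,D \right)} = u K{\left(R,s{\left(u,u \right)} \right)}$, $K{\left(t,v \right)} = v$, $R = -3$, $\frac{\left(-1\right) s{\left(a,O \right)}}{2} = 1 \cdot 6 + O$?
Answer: $-1424578$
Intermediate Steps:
$s{\left(a,O \right)} = -12 - 2 O$ ($s{\left(a,O \right)} = - 2 \left(1 \cdot 6 + O\right) = - 2 \left(6 + O\right) = -12 - 2 O$)
$f{\left(u,D \right)} = u \left(-12 - 2 u\right)$
$-436178 + f{\left(-706,494 \right)} = -436178 - - 1412 \left(6 - 706\right) = -436178 - \left(-1412\right) \left(-700\right) = -436178 - 988400 = -1424578$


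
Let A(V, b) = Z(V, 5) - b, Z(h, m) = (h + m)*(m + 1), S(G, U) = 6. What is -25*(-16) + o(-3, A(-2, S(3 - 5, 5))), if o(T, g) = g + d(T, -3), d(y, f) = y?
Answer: 409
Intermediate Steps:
Z(h, m) = (1 + m)*(h + m) (Z(h, m) = (h + m)*(1 + m) = (1 + m)*(h + m))
A(V, b) = 30 - b + 6*V (A(V, b) = (V + 5 + 5² + V*5) - b = (V + 5 + 25 + 5*V) - b = (30 + 6*V) - b = 30 - b + 6*V)
o(T, g) = T + g (o(T, g) = g + T = T + g)
-25*(-16) + o(-3, A(-2, S(3 - 5, 5))) = -25*(-16) + (-3 + (30 - 1*6 + 6*(-2))) = 400 + (-3 + (30 - 6 - 12)) = 400 + (-3 + 12) = 400 + 9 = 409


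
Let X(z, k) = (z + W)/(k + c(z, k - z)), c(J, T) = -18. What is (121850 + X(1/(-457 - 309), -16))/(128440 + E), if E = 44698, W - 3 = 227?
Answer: 3173285221/4509206072 ≈ 0.70373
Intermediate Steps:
W = 230 (W = 3 + 227 = 230)
X(z, k) = (230 + z)/(-18 + k) (X(z, k) = (z + 230)/(k - 18) = (230 + z)/(-18 + k))
(121850 + X(1/(-457 - 309), -16))/(128440 + E) = (121850 + (230 + 1/(-457 - 309))/(-18 - 16))/(128440 + 44698) = (121850 + (230 + 1/(-766))/(-34))/173138 = (121850 - (230 - 1/766)/34)*(1/173138) = (121850 - 1/34*176179/766)*(1/173138) = (121850 - 176179/26044)*(1/173138) = (3173285221/26044)*(1/173138) = 3173285221/4509206072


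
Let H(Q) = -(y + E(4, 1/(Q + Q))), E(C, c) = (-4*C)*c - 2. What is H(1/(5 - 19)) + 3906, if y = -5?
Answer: 3801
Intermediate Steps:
E(C, c) = -2 - 4*C*c (E(C, c) = -4*C*c - 2 = -2 - 4*C*c)
H(Q) = 7 + 8/Q (H(Q) = -(-5 + (-2 - 4*4/(Q + Q))) = -(-5 + (-2 - 4*4/2*Q)) = -(-5 + (-2 - 4*4*1/(2*Q))) = -(-5 + (-2 - 8/Q)) = -(-7 - 8/Q) = 7 + 8/Q)
H(1/(5 - 19)) + 3906 = (7 + 8/(1/(5 - 19))) + 3906 = (7 + 8/(1/(-14))) + 3906 = (7 + 8/(-1/14)) + 3906 = (7 + 8*(-14)) + 3906 = (7 - 112) + 3906 = -105 + 3906 = 3801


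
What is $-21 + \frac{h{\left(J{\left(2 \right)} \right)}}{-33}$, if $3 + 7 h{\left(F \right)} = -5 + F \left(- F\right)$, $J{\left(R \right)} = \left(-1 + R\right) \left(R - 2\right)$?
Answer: $- \frac{4843}{231} \approx -20.965$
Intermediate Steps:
$J{\left(R \right)} = \left(-1 + R\right) \left(-2 + R\right)$
$h{\left(F \right)} = - \frac{8}{7} - \frac{F^{2}}{7}$ ($h{\left(F \right)} = - \frac{3}{7} + \frac{-5 + F \left(- F\right)}{7} = - \frac{3}{7} + \frac{-5 - F^{2}}{7} = - \frac{3}{7} - \left(\frac{5}{7} + \frac{F^{2}}{7}\right) = - \frac{8}{7} - \frac{F^{2}}{7}$)
$-21 + \frac{h{\left(J{\left(2 \right)} \right)}}{-33} = -21 + \frac{- \frac{8}{7} - \frac{\left(2 + 2^{2} - 6\right)^{2}}{7}}{-33} = -21 - \frac{- \frac{8}{7} - \frac{\left(2 + 4 - 6\right)^{2}}{7}}{33} = -21 - \frac{- \frac{8}{7} - \frac{0^{2}}{7}}{33} = -21 - \frac{- \frac{8}{7} - 0}{33} = -21 - \frac{- \frac{8}{7} + 0}{33} = -21 - - \frac{8}{231} = -21 + \frac{8}{231} = - \frac{4843}{231}$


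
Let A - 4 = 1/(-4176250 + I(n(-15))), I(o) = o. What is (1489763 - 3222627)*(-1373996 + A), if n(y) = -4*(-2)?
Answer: 710241924586093440/298303 ≈ 2.3809e+12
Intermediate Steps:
n(y) = 8
A = 16704967/4176242 (A = 4 + 1/(-4176250 + 8) = 4 + 1/(-4176242) = 4 - 1/4176242 = 16704967/4176242 ≈ 4.0000)
(1489763 - 3222627)*(-1373996 + A) = (1489763 - 3222627)*(-1373996 + 16704967/4176242) = -1732864*(-5738123098065/4176242) = 710241924586093440/298303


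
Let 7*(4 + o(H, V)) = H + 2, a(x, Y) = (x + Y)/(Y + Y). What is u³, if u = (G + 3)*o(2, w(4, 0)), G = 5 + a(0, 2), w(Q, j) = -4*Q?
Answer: -8489664/343 ≈ -24751.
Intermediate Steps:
a(x, Y) = (Y + x)/(2*Y) (a(x, Y) = (Y + x)/((2*Y)) = (Y + x)*(1/(2*Y)) = (Y + x)/(2*Y))
o(H, V) = -26/7 + H/7 (o(H, V) = -4 + (H + 2)/7 = -4 + (2 + H)/7 = -4 + (2/7 + H/7) = -26/7 + H/7)
G = 11/2 (G = 5 + (½)*(2 + 0)/2 = 5 + (½)*(½)*2 = 5 + ½ = 11/2 ≈ 5.5000)
u = -204/7 (u = (11/2 + 3)*(-26/7 + (⅐)*2) = 17*(-26/7 + 2/7)/2 = (17/2)*(-24/7) = -204/7 ≈ -29.143)
u³ = (-204/7)³ = -8489664/343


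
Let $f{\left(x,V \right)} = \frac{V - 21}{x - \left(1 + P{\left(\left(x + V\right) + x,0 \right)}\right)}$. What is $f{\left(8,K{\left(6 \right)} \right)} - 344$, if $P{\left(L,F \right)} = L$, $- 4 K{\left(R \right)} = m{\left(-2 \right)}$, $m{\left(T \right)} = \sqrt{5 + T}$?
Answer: $- \frac{147255}{431} + \frac{40 \sqrt{3}}{431} \approx -341.5$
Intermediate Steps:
$K{\left(R \right)} = - \frac{\sqrt{3}}{4}$ ($K{\left(R \right)} = - \frac{\sqrt{5 - 2}}{4} = - \frac{\sqrt{3}}{4}$)
$f{\left(x,V \right)} = \frac{-21 + V}{-1 - V - x}$ ($f{\left(x,V \right)} = \frac{V - 21}{x - \left(1 + V + 2 x\right)} = \frac{-21 + V}{x - \left(1 + V + 2 x\right)} = \frac{-21 + V}{-1 - V - x}$)
$f{\left(8,K{\left(6 \right)} \right)} - 344 = \frac{21 - - \frac{\sqrt{3}}{4}}{1 - \frac{\sqrt{3}}{4} + 8} - 344 = \frac{21 + \frac{\sqrt{3}}{4}}{9 - \frac{\sqrt{3}}{4}} - 344 = -344 + \frac{21 + \frac{\sqrt{3}}{4}}{9 - \frac{\sqrt{3}}{4}}$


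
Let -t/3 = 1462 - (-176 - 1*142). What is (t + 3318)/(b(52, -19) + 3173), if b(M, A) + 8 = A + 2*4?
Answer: -1011/1577 ≈ -0.64109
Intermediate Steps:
b(M, A) = A (b(M, A) = -8 + (A + 2*4) = -8 + (A + 8) = -8 + (8 + A) = A)
t = -5340 (t = -3*(1462 - (-176 - 1*142)) = -3*(1462 - (-176 - 142)) = -3*(1462 - 1*(-318)) = -3*(1462 + 318) = -3*1780 = -5340)
(t + 3318)/(b(52, -19) + 3173) = (-5340 + 3318)/(-19 + 3173) = -2022/3154 = -2022*1/3154 = -1011/1577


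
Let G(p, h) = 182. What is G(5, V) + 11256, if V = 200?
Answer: 11438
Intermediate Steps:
G(5, V) + 11256 = 182 + 11256 = 11438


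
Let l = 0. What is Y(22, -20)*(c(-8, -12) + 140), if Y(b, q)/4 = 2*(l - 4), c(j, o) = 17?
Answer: -5024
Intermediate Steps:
Y(b, q) = -32 (Y(b, q) = 4*(2*(0 - 4)) = 4*(2*(-4)) = 4*(-8) = -32)
Y(22, -20)*(c(-8, -12) + 140) = -32*(17 + 140) = -32*157 = -5024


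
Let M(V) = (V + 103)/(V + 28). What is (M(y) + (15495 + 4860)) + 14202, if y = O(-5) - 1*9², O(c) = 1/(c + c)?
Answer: 6116516/177 ≈ 34557.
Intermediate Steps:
O(c) = 1/(2*c)
y = -811/10 (y = (½)/(-5) - 1*9² = (½)*(-⅕) - 1*81 = -⅒ - 81 = -811/10 ≈ -81.100)
M(V) = (103 + V)/(28 + V)
(M(y) + (15495 + 4860)) + 14202 = ((103 - 811/10)/(28 - 811/10) + (15495 + 4860)) + 14202 = ((219/10)/(-531/10) + 20355) + 14202 = (-10/531*219/10 + 20355) + 14202 = (-73/177 + 20355) + 14202 = 3602762/177 + 14202 = 6116516/177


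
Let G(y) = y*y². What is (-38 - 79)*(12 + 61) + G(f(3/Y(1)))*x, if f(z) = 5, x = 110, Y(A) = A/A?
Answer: 5209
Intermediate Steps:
Y(A) = 1
G(y) = y³
(-38 - 79)*(12 + 61) + G(f(3/Y(1)))*x = (-38 - 79)*(12 + 61) + 5³*110 = -117*73 + 125*110 = -8541 + 13750 = 5209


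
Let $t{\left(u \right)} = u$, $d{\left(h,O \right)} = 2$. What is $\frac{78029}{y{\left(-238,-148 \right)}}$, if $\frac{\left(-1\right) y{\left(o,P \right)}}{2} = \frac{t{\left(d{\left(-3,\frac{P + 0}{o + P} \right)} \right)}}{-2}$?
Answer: $\frac{78029}{2} \approx 39015.0$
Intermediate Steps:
$y{\left(o,P \right)} = 2$ ($y{\left(o,P \right)} = - 2 \frac{2}{-2} = - 2 \cdot 2 \left(- \frac{1}{2}\right) = \left(-2\right) \left(-1\right) = 2$)
$\frac{78029}{y{\left(-238,-148 \right)}} = \frac{78029}{2}$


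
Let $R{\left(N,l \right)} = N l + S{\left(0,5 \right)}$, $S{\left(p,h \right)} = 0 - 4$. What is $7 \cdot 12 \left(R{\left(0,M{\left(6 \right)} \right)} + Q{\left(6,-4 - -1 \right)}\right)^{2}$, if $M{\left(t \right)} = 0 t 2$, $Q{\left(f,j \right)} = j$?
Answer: $4116$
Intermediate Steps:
$S{\left(p,h \right)} = -4$ ($S{\left(p,h \right)} = 0 - 4 = -4$)
$M{\left(t \right)} = 0$ ($M{\left(t \right)} = 0 \cdot 2 = 0$)
$R{\left(N,l \right)} = -4 + N l$ ($R{\left(N,l \right)} = N l - 4 = -4 + N l$)
$7 \cdot 12 \left(R{\left(0,M{\left(6 \right)} \right)} + Q{\left(6,-4 - -1 \right)}\right)^{2} = 7 \cdot 12 \left(\left(-4 + 0 \cdot 0\right) - 3\right)^{2} = 84 \left(\left(-4 + 0\right) + \left(-4 + 1\right)\right)^{2} = 84 \left(-4 - 3\right)^{2} = 84 \left(-7\right)^{2} = 84 \cdot 49 = 4116$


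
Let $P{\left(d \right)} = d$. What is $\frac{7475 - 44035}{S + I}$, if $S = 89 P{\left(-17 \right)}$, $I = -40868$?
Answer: $\frac{36560}{42381} \approx 0.86265$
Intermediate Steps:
$S = -1513$ ($S = 89 \left(-17\right) = -1513$)
$\frac{7475 - 44035}{S + I} = \frac{7475 - 44035}{-1513 - 40868} = - \frac{36560}{-42381} = \left(-36560\right) \left(- \frac{1}{42381}\right) = \frac{36560}{42381}$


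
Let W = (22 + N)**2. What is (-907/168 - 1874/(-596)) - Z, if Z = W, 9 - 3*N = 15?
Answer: -10069235/25032 ≈ -402.25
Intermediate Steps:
N = -2 (N = 3 - 1/3*15 = 3 - 5 = -2)
W = 400 (W = (22 - 2)**2 = 20**2 = 400)
Z = 400
(-907/168 - 1874/(-596)) - Z = (-907/168 - 1874/(-596)) - 1*400 = (-907*1/168 - 1874*(-1/596)) - 400 = (-907/168 + 937/298) - 400 = -56435/25032 - 400 = -10069235/25032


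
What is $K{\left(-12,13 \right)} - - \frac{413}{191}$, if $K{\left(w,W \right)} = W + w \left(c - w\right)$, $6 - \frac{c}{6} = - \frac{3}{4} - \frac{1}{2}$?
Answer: $- \frac{124310}{191} \approx -650.84$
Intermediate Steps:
$c = \frac{87}{2}$ ($c = 36 - 6 \left(- \frac{3}{4} - \frac{1}{2}\right) = 36 - - \frac{15}{2} = 36 + \frac{15}{2} = \frac{87}{2} \approx 43.5$)
$K{\left(w,W \right)} = W + w \left(\frac{87}{2} - w\right)$
$K{\left(-12,13 \right)} - - \frac{413}{191} = \left(13 - \left(-12\right)^{2} + \frac{87}{2} \left(-12\right)\right) - - \frac{413}{191} = \left(13 - 144 - 522\right) - \left(-413\right) \frac{1}{191} = \left(13 - 144 - 522\right) - - \frac{413}{191} = -653 + \frac{413}{191} = - \frac{124310}{191}$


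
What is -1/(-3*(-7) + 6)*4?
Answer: -4/27 ≈ -0.14815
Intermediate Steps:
-1/(-3*(-7) + 6)*4 = -1/(21 + 6)*4 = -1/27*4 = -4/27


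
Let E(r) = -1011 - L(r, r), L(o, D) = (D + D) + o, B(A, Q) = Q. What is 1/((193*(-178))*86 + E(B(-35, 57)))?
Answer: -1/2955626 ≈ -3.3834e-7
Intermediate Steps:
L(o, D) = o + 2*D (L(o, D) = 2*D + o = o + 2*D)
E(r) = -1011 - 3*r (E(r) = -1011 - (r + 2*r) = -1011 - 3*r)
1/((193*(-178))*86 + E(B(-35, 57))) = 1/((193*(-178))*86 + (-1011 - 3*57)) = 1/(-34354*86 + (-1011 - 171)) = 1/(-2954444 - 1182) = 1/(-2955626) = -1/2955626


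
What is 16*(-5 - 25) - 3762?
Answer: -4242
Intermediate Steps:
16*(-5 - 25) - 3762 = 16*(-30) - 3762 = -480 - 3762 = -4242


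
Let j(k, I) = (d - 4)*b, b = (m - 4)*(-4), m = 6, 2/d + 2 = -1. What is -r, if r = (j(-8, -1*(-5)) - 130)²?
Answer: -77284/9 ≈ -8587.1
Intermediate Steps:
d = -⅔ (d = 2/(-2 - 1) = 2/(-3) = 2*(-⅓) = -⅔ ≈ -0.66667)
b = -8 (b = (6 - 4)*(-4) = 2*(-4) = -8)
j(k, I) = 112/3 (j(k, I) = (-⅔ - 4)*(-8) = -14/3*(-8) = 112/3)
r = 77284/9 (r = (112/3 - 130)² = (-278/3)² = 77284/9 ≈ 8587.1)
-r = -1*77284/9 = -77284/9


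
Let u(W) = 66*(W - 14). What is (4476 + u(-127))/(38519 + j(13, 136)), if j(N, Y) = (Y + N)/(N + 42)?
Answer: -132825/1059347 ≈ -0.12538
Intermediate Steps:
j(N, Y) = (N + Y)/(42 + N)
u(W) = -924 + 66*W (u(W) = 66*(-14 + W) = -924 + 66*W)
(4476 + u(-127))/(38519 + j(13, 136)) = (4476 + (-924 + 66*(-127)))/(38519 + (13 + 136)/(42 + 13)) = (4476 + (-924 - 8382))/(38519 + 149/55) = (4476 - 9306)/(38519 + (1/55)*149) = -4830/(38519 + 149/55) = -4830/2118694/55 = -4830*55/2118694 = -132825/1059347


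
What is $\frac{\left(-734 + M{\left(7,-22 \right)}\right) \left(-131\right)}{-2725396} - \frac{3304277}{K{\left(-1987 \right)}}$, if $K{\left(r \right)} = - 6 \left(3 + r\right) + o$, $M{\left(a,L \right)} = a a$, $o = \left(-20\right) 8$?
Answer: $- \frac{2251629291633}{8001762656} \approx -281.39$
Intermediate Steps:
$o = -160$
$M{\left(a,L \right)} = a^{2}$
$K{\left(r \right)} = -178 - 6 r$ ($K{\left(r \right)} = - 6 \left(3 + r\right) - 160 = \left(-18 - 6 r\right) - 160 = -178 - 6 r$)
$\frac{\left(-734 + M{\left(7,-22 \right)}\right) \left(-131\right)}{-2725396} - \frac{3304277}{K{\left(-1987 \right)}} = \frac{\left(-734 + 7^{2}\right) \left(-131\right)}{-2725396} - \frac{3304277}{-178 - -11922} = \left(-734 + 49\right) \left(-131\right) \left(- \frac{1}{2725396}\right) - \frac{3304277}{-178 + 11922} = \left(-685\right) \left(-131\right) \left(- \frac{1}{2725396}\right) - \frac{3304277}{11744} = 89735 \left(- \frac{1}{2725396}\right) - \frac{3304277}{11744} = - \frac{89735}{2725396} - \frac{3304277}{11744} = - \frac{2251629291633}{8001762656}$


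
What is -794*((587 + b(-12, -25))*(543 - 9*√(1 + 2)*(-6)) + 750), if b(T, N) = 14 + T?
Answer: -254538138 - 25253964*√3 ≈ -2.9828e+8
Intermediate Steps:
-794*((587 + b(-12, -25))*(543 - 9*√(1 + 2)*(-6)) + 750) = -794*((587 + (14 - 12))*(543 - 9*√(1 + 2)*(-6)) + 750) = -794*((587 + 2)*(543 - 9*√3*(-6)) + 750) = -794*(589*(543 + 54*√3) + 750) = -794*((319827 + 31806*√3) + 750) = -794*(320577 + 31806*√3) = -(254538138 + 25253964*√3) = -254538138 - 25253964*√3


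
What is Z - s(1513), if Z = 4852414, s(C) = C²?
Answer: 2563245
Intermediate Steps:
Z - s(1513) = 4852414 - 1*1513² = 4852414 - 1*2289169 = 4852414 - 2289169 = 2563245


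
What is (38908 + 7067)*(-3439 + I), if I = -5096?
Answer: -392396625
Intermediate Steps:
(38908 + 7067)*(-3439 + I) = (38908 + 7067)*(-3439 - 5096) = 45975*(-8535) = -392396625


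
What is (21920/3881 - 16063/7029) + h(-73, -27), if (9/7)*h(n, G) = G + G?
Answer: -1054005881/27279549 ≈ -38.637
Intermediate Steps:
h(n, G) = 14*G/9 (h(n, G) = 7*(G + G)/9 = 7*(2*G)/9 = 14*G/9)
(21920/3881 - 16063/7029) + h(-73, -27) = (21920/3881 - 16063/7029) + (14/9)*(-27) = (21920*(1/3881) - 16063*1/7029) - 42 = (21920/3881 - 16063/7029) - 42 = 91735177/27279549 - 42 = -1054005881/27279549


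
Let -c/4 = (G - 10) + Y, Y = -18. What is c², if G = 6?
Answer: 7744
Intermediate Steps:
c = 88 (c = -4*((6 - 10) - 18) = -4*(-4 - 18) = -4*(-22) = 88)
c² = 88² = 7744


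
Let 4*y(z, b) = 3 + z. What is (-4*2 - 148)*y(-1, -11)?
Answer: -78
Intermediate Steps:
y(z, b) = ¾ + z/4 (y(z, b) = (3 + z)/4 = ¾ + z/4)
(-4*2 - 148)*y(-1, -11) = (-4*2 - 148)*(¾ + (¼)*(-1)) = (-8 - 148)*(¾ - ¼) = -156*½ = -78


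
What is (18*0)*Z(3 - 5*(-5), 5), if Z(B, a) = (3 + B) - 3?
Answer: 0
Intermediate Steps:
Z(B, a) = B
(18*0)*Z(3 - 5*(-5), 5) = (18*0)*(3 - 5*(-5)) = 0*(3 + 25) = 0*28 = 0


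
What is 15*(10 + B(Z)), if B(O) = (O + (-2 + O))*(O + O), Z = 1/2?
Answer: 135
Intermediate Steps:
Z = ½ (Z = 1*(½) = ½ ≈ 0.50000)
B(O) = 2*O*(-2 + 2*O) (B(O) = (-2 + 2*O)*(2*O) = 2*O*(-2 + 2*O))
15*(10 + B(Z)) = 15*(10 + 4*(½)*(-1 + ½)) = 15*(10 + 4*(½)*(-½)) = 15*(10 - 1) = 15*9 = 135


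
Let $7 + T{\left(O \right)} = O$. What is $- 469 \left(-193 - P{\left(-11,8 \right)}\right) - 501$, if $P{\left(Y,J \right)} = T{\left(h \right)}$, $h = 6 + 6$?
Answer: $92361$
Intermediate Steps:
$h = 12$
$T{\left(O \right)} = -7 + O$
$P{\left(Y,J \right)} = 5$ ($P{\left(Y,J \right)} = -7 + 12 = 5$)
$- 469 \left(-193 - P{\left(-11,8 \right)}\right) - 501 = - 469 \left(-193 - 5\right) - 501 = \left(-469\right) \left(-198\right) - 501 = 92862 - 501 = 92361$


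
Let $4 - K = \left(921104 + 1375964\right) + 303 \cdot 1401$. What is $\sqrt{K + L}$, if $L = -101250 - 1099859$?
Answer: $2 i \sqrt{980669} \approx 1980.6 i$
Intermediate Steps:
$L = -1201109$
$K = -2721567$ ($K = 4 - \left(\left(921104 + 1375964\right) + 303 \cdot 1401\right) = 4 - \left(2297068 + 424503\right) = 4 - 2721571 = -2721567$)
$\sqrt{K + L} = \sqrt{-2721567 - 1201109} = \sqrt{-3922676} = 2 i \sqrt{980669}$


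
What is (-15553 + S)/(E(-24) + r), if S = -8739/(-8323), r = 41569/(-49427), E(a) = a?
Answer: 913967931680/1459874413 ≈ 626.06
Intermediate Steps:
r = -41569/49427 (r = 41569*(-1/49427) = -41569/49427 ≈ -0.84102)
S = 8739/8323 (S = -8739*(-1/8323) = 8739/8323 ≈ 1.0500)
(-15553 + S)/(E(-24) + r) = (-15553 + 8739/8323)/(-24 - 41569/49427) = -129438880/(8323*(-1227817/49427)) = -129438880/8323*(-49427/1227817) = 913967931680/1459874413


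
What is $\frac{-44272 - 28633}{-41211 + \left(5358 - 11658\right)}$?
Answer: $\frac{72905}{47511} \approx 1.5345$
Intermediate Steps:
$\frac{-44272 - 28633}{-41211 + \left(5358 - 11658\right)} = - \frac{72905}{-41211 + \left(5358 - 11658\right)} = - \frac{72905}{-41211 - 6300} = - \frac{72905}{-47511} = \left(-72905\right) \left(- \frac{1}{47511}\right) = \frac{72905}{47511}$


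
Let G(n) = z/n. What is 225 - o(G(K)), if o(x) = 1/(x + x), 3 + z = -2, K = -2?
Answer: 1124/5 ≈ 224.80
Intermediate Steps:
z = -5 (z = -3 - 2 = -5)
G(n) = -5/n
o(x) = 1/(2*x)
225 - o(G(K)) = 225 - 1/(2*((-5/(-2)))) = 225 - 1/(2*((-5*(-1/2)))) = 225 - 1/(2*5/2) = 225 - 2/(2*5) = 225 - 1*1/5 = 225 - 1/5 = 1124/5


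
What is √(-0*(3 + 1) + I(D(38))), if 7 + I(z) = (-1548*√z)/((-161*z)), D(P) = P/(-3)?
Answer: √(-65502367 - 2367666*I*√114)/3059 ≈ 0.50161 - 2.6929*I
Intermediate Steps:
D(P) = -P/3 (D(P) = P*(-⅓) = -P/3)
I(z) = -7 + 1548/(161*√z) (I(z) = -7 + (-1548*√z)/((-161*z)) = -7 + (-1548*√z)*(-1/(161*z)) = -7 + 1548/(161*√z))
√(-0*(3 + 1) + I(D(38))) = √(-0*(3 + 1) + (-7 + 1548/(161*√(-⅓*38)))) = √(-0*4 + (-7 + 1548/(161*√(-38/3)))) = √(-20981*0 + (-7 + 1548*(-I*√114/38)/161)) = √(0 + (-7 - 774*I*√114/3059)) = √(-7 - 774*I*√114/3059)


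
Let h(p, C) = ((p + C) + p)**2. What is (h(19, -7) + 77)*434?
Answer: 450492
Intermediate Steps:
h(p, C) = (C + 2*p)**2 (h(p, C) = ((C + p) + p)**2 = (C + 2*p)**2)
(h(19, -7) + 77)*434 = ((-7 + 2*19)**2 + 77)*434 = ((-7 + 38)**2 + 77)*434 = (31**2 + 77)*434 = (961 + 77)*434 = 1038*434 = 450492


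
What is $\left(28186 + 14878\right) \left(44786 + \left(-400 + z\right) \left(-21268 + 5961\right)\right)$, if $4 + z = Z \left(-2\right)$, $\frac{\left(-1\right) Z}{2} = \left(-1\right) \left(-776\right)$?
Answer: $-1777859085296$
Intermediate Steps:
$Z = -1552$ ($Z = - 2 \left(\left(-1\right) \left(-776\right)\right) = \left(-2\right) 776 = -1552$)
$z = 3100$ ($z = -4 - -3104 = -4 + 3104 = 3100$)
$\left(28186 + 14878\right) \left(44786 + \left(-400 + z\right) \left(-21268 + 5961\right)\right) = \left(28186 + 14878\right) \left(44786 + \left(-400 + 3100\right) \left(-21268 + 5961\right)\right) = 43064 \left(44786 + 2700 \left(-15307\right)\right) = 43064 \left(44786 - 41328900\right) = 43064 \left(-41284114\right) = -1777859085296$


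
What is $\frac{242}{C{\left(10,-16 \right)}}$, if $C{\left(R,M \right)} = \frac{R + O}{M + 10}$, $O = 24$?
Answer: $- \frac{726}{17} \approx -42.706$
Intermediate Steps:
$C{\left(R,M \right)} = \frac{24 + R}{10 + M}$ ($C{\left(R,M \right)} = \frac{R + 24}{M + 10} = \frac{24 + R}{10 + M}$)
$\frac{242}{C{\left(10,-16 \right)}} = \frac{242}{\frac{1}{10 - 16} \left(24 + 10\right)} = \frac{242}{\frac{1}{-6} \cdot 34} = \frac{242}{\left(- \frac{1}{6}\right) 34} = \frac{242}{- \frac{17}{3}} = 242 \left(- \frac{3}{17}\right) = - \frac{726}{17}$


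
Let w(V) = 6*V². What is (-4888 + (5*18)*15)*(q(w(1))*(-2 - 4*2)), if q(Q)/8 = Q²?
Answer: 10189440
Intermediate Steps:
q(Q) = 8*Q²
(-4888 + (5*18)*15)*(q(w(1))*(-2 - 4*2)) = (-4888 + (5*18)*15)*((8*(6*1²)²)*(-2 - 4*2)) = (-4888 + 90*15)*((8*(6*1)²)*(-2 - 8)) = (-4888 + 1350)*((8*6²)*(-10)) = -3538*8*36*(-10) = -1018944*(-10) = -3538*(-2880) = 10189440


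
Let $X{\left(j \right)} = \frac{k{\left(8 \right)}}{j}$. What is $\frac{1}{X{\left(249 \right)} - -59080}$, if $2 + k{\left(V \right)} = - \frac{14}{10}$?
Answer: $\frac{1245}{73554583} \approx 1.6926 \cdot 10^{-5}$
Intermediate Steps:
$k{\left(V \right)} = - \frac{17}{5}$ ($k{\left(V \right)} = -2 - \frac{14}{10} = -2 - \frac{7}{5} = - \frac{17}{5}$)
$X{\left(j \right)} = - \frac{17}{5 j}$
$\frac{1}{X{\left(249 \right)} - -59080} = \frac{1}{- \frac{17}{5 \cdot 249} - -59080} = \frac{1}{\left(- \frac{17}{5}\right) \frac{1}{249} + 59080} = \frac{1}{- \frac{17}{1245} + 59080} = \frac{1}{\frac{73554583}{1245}} = \frac{1245}{73554583}$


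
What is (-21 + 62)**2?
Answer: 1681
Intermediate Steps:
(-21 + 62)**2 = 41**2 = 1681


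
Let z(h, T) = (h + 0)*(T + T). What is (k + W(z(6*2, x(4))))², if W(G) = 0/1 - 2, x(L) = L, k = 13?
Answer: 121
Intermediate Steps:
z(h, T) = 2*T*h (z(h, T) = h*(2*T) = 2*T*h)
W(G) = -2 (W(G) = 0*1 - 2 = 0 - 2 = -2)
(k + W(z(6*2, x(4))))² = (13 - 2)² = 11² = 121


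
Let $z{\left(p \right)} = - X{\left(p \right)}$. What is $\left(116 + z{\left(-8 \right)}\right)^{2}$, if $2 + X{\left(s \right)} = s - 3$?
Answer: $16641$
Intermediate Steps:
$X{\left(s \right)} = -5 + s$ ($X{\left(s \right)} = -2 + \left(s - 3\right) = -2 + \left(-3 + s\right) = -5 + s$)
$z{\left(p \right)} = 5 - p$ ($z{\left(p \right)} = - (-5 + p) = 5 - p$)
$\left(116 + z{\left(-8 \right)}\right)^{2} = \left(116 + \left(5 - -8\right)\right)^{2} = \left(116 + \left(5 + 8\right)\right)^{2} = \left(116 + 13\right)^{2} = 129^{2} = 16641$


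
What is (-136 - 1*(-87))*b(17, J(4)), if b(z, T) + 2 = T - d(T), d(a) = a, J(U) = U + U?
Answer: 98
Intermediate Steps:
J(U) = 2*U
b(z, T) = -2 (b(z, T) = -2 + (T - T) = -2 + 0 = -2)
(-136 - 1*(-87))*b(17, J(4)) = (-136 - 1*(-87))*(-2) = (-136 + 87)*(-2) = -49*(-2) = 98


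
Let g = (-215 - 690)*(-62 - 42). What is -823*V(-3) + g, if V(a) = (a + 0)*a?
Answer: 86713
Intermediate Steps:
V(a) = a² (V(a) = a*a = a²)
g = 94120 (g = -905*(-104) = 94120)
-823*V(-3) + g = -823*(-3)² + 94120 = -823*9 + 94120 = -7407 + 94120 = 86713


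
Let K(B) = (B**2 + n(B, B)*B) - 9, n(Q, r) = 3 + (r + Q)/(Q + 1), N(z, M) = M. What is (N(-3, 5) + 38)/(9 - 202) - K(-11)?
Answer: -53097/965 ≈ -55.023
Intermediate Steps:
n(Q, r) = 3 + (Q + r)/(1 + Q)
K(B) = -9 + B**2 + B*(3 + 5*B)/(1 + B) (K(B) = (B**2 + ((3 + B + 4*B)/(1 + B))*B) - 9 = (B**2 + ((3 + 5*B)/(1 + B))*B) - 9 = (B**2 + B*(3 + 5*B)/(1 + B)) - 9 = -9 + B**2 + B*(3 + 5*B)/(1 + B))
(N(-3, 5) + 38)/(9 - 202) - K(-11) = (5 + 38)/(9 - 202) - (-9 + (-11)**3 - 6*(-11) + 6*(-11)**2)/(1 - 11) = 43/(-193) - (-9 - 1331 + 66 + 6*121)/(-10) = 43*(-1/193) - (-1)*(-9 - 1331 + 66 + 726)/10 = -43/193 - (-1)*(-548)/10 = -43/193 - 1*274/5 = -43/193 - 274/5 = -53097/965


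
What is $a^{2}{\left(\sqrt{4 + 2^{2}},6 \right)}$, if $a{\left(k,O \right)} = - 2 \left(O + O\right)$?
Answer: $576$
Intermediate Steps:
$a{\left(k,O \right)} = - 4 O$ ($a{\left(k,O \right)} = - 2 \cdot 2 O = - 4 O$)
$a^{2}{\left(\sqrt{4 + 2^{2}},6 \right)} = \left(\left(-4\right) 6\right)^{2} = \left(-24\right)^{2} = 576$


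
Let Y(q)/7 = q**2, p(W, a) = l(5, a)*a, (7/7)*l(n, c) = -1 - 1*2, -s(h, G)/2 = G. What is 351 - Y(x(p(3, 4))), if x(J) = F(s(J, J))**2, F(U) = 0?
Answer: 351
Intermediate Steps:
s(h, G) = -2*G
l(n, c) = -3 (l(n, c) = -1 - 1*2 = -1 - 2 = -3)
p(W, a) = -3*a
x(J) = 0 (x(J) = 0**2 = 0)
Y(q) = 7*q**2
351 - Y(x(p(3, 4))) = 351 - 7*0**2 = 351 - 7*0 = 351 - 1*0 = 351 + 0 = 351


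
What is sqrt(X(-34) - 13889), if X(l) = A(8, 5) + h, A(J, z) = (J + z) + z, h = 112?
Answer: I*sqrt(13759) ≈ 117.3*I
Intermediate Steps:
A(J, z) = J + 2*z
X(l) = 130 (X(l) = (8 + 2*5) + 112 = (8 + 10) + 112 = 18 + 112 = 130)
sqrt(X(-34) - 13889) = sqrt(130 - 13889) = sqrt(-13759) = I*sqrt(13759)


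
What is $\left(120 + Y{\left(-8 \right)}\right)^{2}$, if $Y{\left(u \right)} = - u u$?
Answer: $3136$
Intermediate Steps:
$Y{\left(u \right)} = - u^{2}$
$\left(120 + Y{\left(-8 \right)}\right)^{2} = \left(120 - \left(-8\right)^{2}\right)^{2} = \left(120 - 64\right)^{2} = 56^{2} = 3136$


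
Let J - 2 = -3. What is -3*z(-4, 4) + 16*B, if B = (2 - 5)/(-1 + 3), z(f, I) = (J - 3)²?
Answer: -72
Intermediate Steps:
J = -1 (J = 2 - 3 = -1)
z(f, I) = 16 (z(f, I) = (-1 - 3)² = (-4)² = 16)
B = -3/2 ≈ -1.5000
-3*z(-4, 4) + 16*B = -3*16 + 16*(-3/2) = -48 - 24 = -72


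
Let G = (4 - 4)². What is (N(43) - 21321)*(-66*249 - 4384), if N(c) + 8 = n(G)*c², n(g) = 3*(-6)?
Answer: 1136891798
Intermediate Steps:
G = 0 (G = 0² = 0)
n(g) = -18
N(c) = -8 - 18*c²
(N(43) - 21321)*(-66*249 - 4384) = ((-8 - 18*43²) - 21321)*(-66*249 - 4384) = ((-8 - 18*1849) - 21321)*(-16434 - 4384) = ((-8 - 33282) - 21321)*(-20818) = (-33290 - 21321)*(-20818) = -54611*(-20818) = 1136891798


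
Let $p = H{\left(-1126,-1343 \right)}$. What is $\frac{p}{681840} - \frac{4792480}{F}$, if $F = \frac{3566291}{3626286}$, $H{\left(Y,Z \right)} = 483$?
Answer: $- \frac{3949877102648585549}{810546618480} \approx -4.8731 \cdot 10^{6}$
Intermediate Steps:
$F = \frac{3566291}{3626286}$ ($F = 3566291 \cdot \frac{1}{3626286} = \frac{3566291}{3626286} \approx 0.98346$)
$p = 483$
$\frac{p}{681840} - \frac{4792480}{F} = \frac{483}{681840} - \frac{4792480}{\frac{3566291}{3626286}} = 483 \cdot \frac{1}{681840} - \frac{17378903129280}{3566291} = \frac{161}{227280} - \frac{17378903129280}{3566291} = - \frac{3949877102648585549}{810546618480}$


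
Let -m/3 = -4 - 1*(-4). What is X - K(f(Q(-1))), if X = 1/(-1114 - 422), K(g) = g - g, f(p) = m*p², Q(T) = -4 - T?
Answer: -1/1536 ≈ -0.00065104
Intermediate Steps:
m = 0 (m = -3*(-4 - 1*(-4)) = -3*(-4 + 4) = -3*0 = 0)
f(p) = 0 (f(p) = 0*p² = 0)
K(g) = 0
X = -1/1536 (X = 1/(-1536) = -1/1536 ≈ -0.00065104)
X - K(f(Q(-1))) = -1/1536 - 1*0 = -1/1536 + 0 = -1/1536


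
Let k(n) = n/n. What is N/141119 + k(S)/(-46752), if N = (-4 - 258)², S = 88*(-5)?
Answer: 3209103169/6597595488 ≈ 0.48640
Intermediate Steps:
S = -440
k(n) = 1
N = 68644 (N = (-262)² = 68644)
N/141119 + k(S)/(-46752) = 68644/141119 + 1/(-46752) = 68644*(1/141119) + 1*(-1/46752) = 68644/141119 - 1/46752 = 3209103169/6597595488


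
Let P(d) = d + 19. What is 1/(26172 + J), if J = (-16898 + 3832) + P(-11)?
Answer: 1/13114 ≈ 7.6254e-5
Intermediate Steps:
P(d) = 19 + d
J = -13058 (J = (-16898 + 3832) + (19 - 11) = -13066 + 8 = -13058)
1/(26172 + J) = 1/(26172 - 13058) = 1/13114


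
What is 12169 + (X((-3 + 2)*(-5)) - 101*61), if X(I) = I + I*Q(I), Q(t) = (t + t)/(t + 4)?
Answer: 54167/9 ≈ 6018.6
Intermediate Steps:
Q(t) = 2*t/(4 + t) (Q(t) = (2*t)/(4 + t) = 2*t/(4 + t))
X(I) = I + 2*I²/(4 + I) (X(I) = I + I*(2*I/(4 + I)) = I + 2*I²/(4 + I))
12169 + (X((-3 + 2)*(-5)) - 101*61) = 12169 + (((-3 + 2)*(-5))*(4 + 3*((-3 + 2)*(-5)))/(4 + (-3 + 2)*(-5)) - 101*61) = 12169 + ((-1*(-5))*(4 + 3*(-1*(-5)))/(4 - 1*(-5)) - 6161) = 12169 + (5*(4 + 3*5)/(4 + 5) - 6161) = 12169 + (5*(4 + 15)/9 - 6161) = 12169 + (5*(⅑)*19 - 6161) = 12169 + (95/9 - 6161) = 12169 - 55354/9 = 54167/9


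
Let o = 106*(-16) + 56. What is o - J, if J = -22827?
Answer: 21187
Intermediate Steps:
o = -1640 (o = -1696 + 56 = -1640)
o - J = -1640 - 1*(-22827) = -1640 + 22827 = 21187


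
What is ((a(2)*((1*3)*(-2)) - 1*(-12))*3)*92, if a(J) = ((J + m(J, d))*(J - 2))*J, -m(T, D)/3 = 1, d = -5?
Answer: 3312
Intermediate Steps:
m(T, D) = -3 (m(T, D) = -3*1 = -3)
a(J) = J*(-3 + J)*(-2 + J) (a(J) = ((J - 3)*(J - 2))*J = ((-3 + J)*(-2 + J))*J = J*(-3 + J)*(-2 + J))
((a(2)*((1*3)*(-2)) - 1*(-12))*3)*92 = (((2*(6 + 2**2 - 5*2))*((1*3)*(-2)) - 1*(-12))*3)*92 = (((2*(6 + 4 - 10))*(3*(-2)) + 12)*3)*92 = (((2*0)*(-6) + 12)*3)*92 = ((0*(-6) + 12)*3)*92 = ((0 + 12)*3)*92 = (12*3)*92 = 36*92 = 3312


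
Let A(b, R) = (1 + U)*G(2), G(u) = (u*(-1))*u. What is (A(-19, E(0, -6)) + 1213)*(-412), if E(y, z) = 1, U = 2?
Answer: -494812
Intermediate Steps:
G(u) = -u² (G(u) = (-u)*u = -u²)
A(b, R) = -12 (A(b, R) = (1 + 2)*(-1*2²) = 3*(-1*4) = 3*(-4) = -12)
(A(-19, E(0, -6)) + 1213)*(-412) = (-12 + 1213)*(-412) = 1201*(-412) = -494812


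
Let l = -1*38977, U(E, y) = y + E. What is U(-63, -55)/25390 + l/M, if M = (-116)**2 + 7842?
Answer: -496069597/270378110 ≈ -1.8347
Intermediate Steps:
U(E, y) = E + y
M = 21298 (M = 13456 + 7842 = 21298)
l = -38977
U(-63, -55)/25390 + l/M = (-63 - 55)/25390 - 38977/21298 = -118*1/25390 - 38977*1/21298 = -59/12695 - 38977/21298 = -496069597/270378110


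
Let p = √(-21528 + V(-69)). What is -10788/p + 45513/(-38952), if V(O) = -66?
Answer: -5057/4328 + 1798*I*√21594/3599 ≈ -1.1684 + 73.413*I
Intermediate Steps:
p = I*√21594 (p = √(-21528 - 66) = √(-21594) = I*√21594 ≈ 146.95*I)
-10788/p + 45513/(-38952) = -10788*(-I*√21594/21594) + 45513/(-38952) = -(-1798)*I*√21594/3599 + 45513*(-1/38952) = 1798*I*√21594/3599 - 5057/4328 = -5057/4328 + 1798*I*√21594/3599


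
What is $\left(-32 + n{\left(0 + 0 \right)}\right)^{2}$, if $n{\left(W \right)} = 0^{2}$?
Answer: $1024$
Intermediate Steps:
$n{\left(W \right)} = 0$
$\left(-32 + n{\left(0 + 0 \right)}\right)^{2} = \left(-32 + 0\right)^{2} = \left(-32\right)^{2} = 1024$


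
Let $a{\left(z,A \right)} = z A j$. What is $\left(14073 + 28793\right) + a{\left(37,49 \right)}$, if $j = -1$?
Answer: $41053$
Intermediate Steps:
$a{\left(z,A \right)} = - A z$ ($a{\left(z,A \right)} = z A \left(-1\right) = A z \left(-1\right) = - A z$)
$\left(14073 + 28793\right) + a{\left(37,49 \right)} = \left(14073 + 28793\right) - 49 \cdot 37 = 42866 - 1813 = 41053$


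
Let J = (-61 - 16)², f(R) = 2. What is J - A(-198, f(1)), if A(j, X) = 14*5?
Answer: 5859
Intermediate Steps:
J = 5929 (J = (-77)² = 5929)
A(j, X) = 70
J - A(-198, f(1)) = 5929 - 1*70 = 5929 - 70 = 5859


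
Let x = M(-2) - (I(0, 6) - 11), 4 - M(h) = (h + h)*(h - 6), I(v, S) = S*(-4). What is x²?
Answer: 49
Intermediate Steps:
I(v, S) = -4*S
M(h) = 4 - 2*h*(-6 + h) (M(h) = 4 - (h + h)*(h - 6) = 4 - 2*h*(-6 + h))
x = 7 (x = (4 - 2*(-2)² + 12*(-2)) - (-4*6 - 11) = (4 - 2*4 - 24) - (-24 - 11) = (4 - 8 - 24) - 1*(-35) = -28 + 35 = 7)
x² = 7² = 49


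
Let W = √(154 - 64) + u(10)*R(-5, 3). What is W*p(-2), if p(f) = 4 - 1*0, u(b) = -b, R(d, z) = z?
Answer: -120 + 12*√10 ≈ -82.053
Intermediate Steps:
p(f) = 4 (p(f) = 4 + 0 = 4)
W = -30 + 3*√10 (W = √(154 - 64) - 1*10*3 = √90 - 10*3 = 3*√10 - 30 = -30 + 3*√10 ≈ -20.513)
W*p(-2) = (-30 + 3*√10)*4 = -120 + 12*√10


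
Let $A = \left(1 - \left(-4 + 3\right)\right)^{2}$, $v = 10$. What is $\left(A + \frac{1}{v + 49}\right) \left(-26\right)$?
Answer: $- \frac{6162}{59} \approx -104.44$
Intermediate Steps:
$A = 4$ ($A = \left(1 - -1\right)^{2} = \left(1 + 1\right)^{2} = 2^{2} = 4$)
$\left(A + \frac{1}{v + 49}\right) \left(-26\right) = \left(4 + \frac{1}{10 + 49}\right) \left(-26\right) = \left(4 + \frac{1}{59}\right) \left(-26\right) = \frac{237}{59} \left(-26\right) = - \frac{6162}{59}$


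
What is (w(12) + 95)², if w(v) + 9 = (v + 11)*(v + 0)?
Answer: 131044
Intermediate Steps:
w(v) = -9 + v*(11 + v) (w(v) = -9 + (v + 11)*(v + 0) = -9 + (11 + v)*v = -9 + v*(11 + v))
(w(12) + 95)² = ((-9 + 12² + 11*12) + 95)² = ((-9 + 144 + 132) + 95)² = (267 + 95)² = 362² = 131044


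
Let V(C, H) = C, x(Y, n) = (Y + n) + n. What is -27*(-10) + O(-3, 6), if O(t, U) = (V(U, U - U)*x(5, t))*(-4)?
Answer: 294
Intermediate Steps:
x(Y, n) = Y + 2*n
O(t, U) = -4*U*(5 + 2*t) (O(t, U) = (U*(5 + 2*t))*(-4) = -4*U*(5 + 2*t))
-27*(-10) + O(-3, 6) = -27*(-10) - 4*6*(5 + 2*(-3)) = 270 - 4*6*(5 - 6) = 270 - 4*6*(-1) = 270 + 24 = 294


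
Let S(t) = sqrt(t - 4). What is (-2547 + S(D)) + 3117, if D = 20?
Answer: 574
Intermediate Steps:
S(t) = sqrt(-4 + t)
(-2547 + S(D)) + 3117 = (-2547 + sqrt(-4 + 20)) + 3117 = (-2547 + sqrt(16)) + 3117 = (-2547 + 4) + 3117 = -2543 + 3117 = 574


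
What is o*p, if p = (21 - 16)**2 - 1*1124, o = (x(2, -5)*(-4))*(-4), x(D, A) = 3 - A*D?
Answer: -228592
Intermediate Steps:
x(D, A) = 3 - A*D
o = 208 (o = ((3 - 1*(-5)*2)*(-4))*(-4) = ((3 + 10)*(-4))*(-4) = (13*(-4))*(-4) = -52*(-4) = 208)
p = -1099 (p = 5**2 - 1124 = 25 - 1124 = -1099)
o*p = 208*(-1099) = -228592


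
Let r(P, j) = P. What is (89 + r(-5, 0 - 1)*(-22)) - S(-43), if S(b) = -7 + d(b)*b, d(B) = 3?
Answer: 335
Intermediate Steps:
S(b) = -7 + 3*b
(89 + r(-5, 0 - 1)*(-22)) - S(-43) = (89 - 5*(-22)) - (-7 + 3*(-43)) = (89 + 110) - (-7 - 129) = 199 - 1*(-136) = 199 + 136 = 335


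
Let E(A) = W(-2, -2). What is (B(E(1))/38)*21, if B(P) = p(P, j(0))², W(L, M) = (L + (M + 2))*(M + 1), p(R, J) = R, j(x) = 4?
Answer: 42/19 ≈ 2.2105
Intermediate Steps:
W(L, M) = (1 + M)*(2 + L + M) (W(L, M) = (L + (2 + M))*(1 + M) = (2 + L + M)*(1 + M) = (1 + M)*(2 + L + M))
E(A) = 2 (E(A) = 2 - 2 + (-2)² + 3*(-2) - 2*(-2) = 2 - 2 + 4 - 6 + 4 = 2)
B(P) = P²
(B(E(1))/38)*21 = (2²/38)*21 = (4*(1/38))*21 = (2/19)*21 = 42/19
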